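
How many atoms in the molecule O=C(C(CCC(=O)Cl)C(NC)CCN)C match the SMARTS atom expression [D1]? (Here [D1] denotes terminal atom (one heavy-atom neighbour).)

6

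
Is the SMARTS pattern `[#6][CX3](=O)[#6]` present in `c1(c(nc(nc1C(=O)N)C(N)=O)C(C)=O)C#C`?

Yes

The pattern [#6][CX3](=O)[#6] describes a carbonyl carbon (no H) flanked by two carbons — a ketone.
The molecule carries an acetyl/ketone group (-C(=O)CH3), whose atoms satisfy every constraint of the query, so the pattern matches.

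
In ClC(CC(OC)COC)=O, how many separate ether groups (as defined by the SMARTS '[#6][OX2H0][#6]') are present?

2

[#6][OX2H0][#6] is the SMARTS for an ether: an aliphatic oxygen bridging two carbons with no H on the oxygen.
The molecule carries 2 separate instances of a methoxy ether (-OCH3) meeting every constraint; each maps to a distinct set of atoms, giving 2 matches.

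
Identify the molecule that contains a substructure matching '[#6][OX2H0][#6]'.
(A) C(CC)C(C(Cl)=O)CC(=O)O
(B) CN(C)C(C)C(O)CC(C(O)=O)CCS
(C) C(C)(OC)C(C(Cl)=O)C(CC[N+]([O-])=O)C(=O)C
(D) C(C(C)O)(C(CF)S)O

C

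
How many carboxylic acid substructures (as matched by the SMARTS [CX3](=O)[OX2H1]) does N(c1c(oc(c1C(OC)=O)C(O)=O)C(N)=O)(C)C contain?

[CX3](=O)[OX2H1] is the SMARTS for a carboxylic acid: an sp2 carbon double-bonded to O and single-bonded to an -OH oxygen.
Exactly one fragment in the molecule meets all constraints, giving 1 match.

1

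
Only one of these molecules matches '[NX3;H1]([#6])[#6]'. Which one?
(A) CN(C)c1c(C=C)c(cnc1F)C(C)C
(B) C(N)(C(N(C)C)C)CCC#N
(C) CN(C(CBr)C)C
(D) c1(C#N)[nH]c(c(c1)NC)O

D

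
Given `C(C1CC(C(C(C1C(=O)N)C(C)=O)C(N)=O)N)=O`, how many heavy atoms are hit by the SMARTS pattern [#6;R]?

6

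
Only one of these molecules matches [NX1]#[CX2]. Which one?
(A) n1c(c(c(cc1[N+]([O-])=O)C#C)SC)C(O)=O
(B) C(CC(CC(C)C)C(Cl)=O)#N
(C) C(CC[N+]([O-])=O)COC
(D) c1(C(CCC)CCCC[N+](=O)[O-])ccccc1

B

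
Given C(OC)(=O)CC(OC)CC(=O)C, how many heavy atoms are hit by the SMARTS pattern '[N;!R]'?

The query [N;!R] means: aliphatic nitrogen not in a ring.
Check the 12 heavy atoms by environment: 8× C (acyclic) → no; 4× O (acyclic) → no.
No environment satisfies the query, so 0 matching atoms.

0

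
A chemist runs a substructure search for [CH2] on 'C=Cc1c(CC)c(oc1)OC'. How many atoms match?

The query [CH2] means: aliphatic carbon with exactly two hydrogens.
Check the 11 heavy atoms by environment: 1× o (aromatic, H0) → no; 3× c (aromatic, H0) → no; 1× c (aromatic, H1) → no; 1× O (H0) → no; 2× C (H3) → no; 2× C (H2) → match; 1× C (H1) → no.
That gives 2 matching atoms.

2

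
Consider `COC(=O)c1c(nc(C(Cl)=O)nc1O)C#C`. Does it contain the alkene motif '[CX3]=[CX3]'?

The pattern [CX3]=[CX3] describes a non-aromatic C=C double bond between two sp2 carbons — an alkene.
The closest candidate here is an ethynyl group (-C#CH), but the C-C bond is a triple bond, not a double bond. No other fragment satisfies the full query, so there is no match.

No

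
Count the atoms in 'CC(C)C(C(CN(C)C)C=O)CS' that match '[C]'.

10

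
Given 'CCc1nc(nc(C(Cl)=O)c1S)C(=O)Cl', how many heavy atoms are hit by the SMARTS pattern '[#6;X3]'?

6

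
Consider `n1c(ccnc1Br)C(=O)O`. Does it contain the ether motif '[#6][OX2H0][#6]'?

No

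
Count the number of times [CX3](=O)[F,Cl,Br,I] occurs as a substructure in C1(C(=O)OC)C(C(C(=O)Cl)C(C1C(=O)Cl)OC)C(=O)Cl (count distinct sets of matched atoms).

3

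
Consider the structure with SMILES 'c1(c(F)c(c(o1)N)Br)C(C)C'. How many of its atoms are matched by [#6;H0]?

The query [#6;H0] means: any carbon with no attached hydrogen.
Check the 11 heavy atoms by environment: 1× o (aromatic, H0) → no; 4× c (aromatic, H0) → match; 1× F (H0) → no; 1× C (H1) → no; 2× C (H3) → no; 1× N (H2) → no; 1× Br (H0) → no.
That gives 4 matching atoms.

4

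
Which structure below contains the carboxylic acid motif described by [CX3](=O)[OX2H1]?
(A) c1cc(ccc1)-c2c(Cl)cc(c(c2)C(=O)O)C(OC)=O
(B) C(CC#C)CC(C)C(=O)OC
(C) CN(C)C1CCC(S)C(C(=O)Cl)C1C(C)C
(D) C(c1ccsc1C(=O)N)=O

[CX3](=O)[OX2H1] describes an sp2 carbon double-bonded to O and single-bonded to an -OH oxygen (a carboxylic acid).
(A) contains a carboxylic acid group (-C(=O)OH), which satisfies every atom and bond constraint.
(B) has a methyl-ester group (-C(=O)OCH3) but the singly-bonded O has no H (OX2H0, not OX2H1).
(C) has an acyl chloride (-C(=O)Cl) but the carbonyl is bonded to Cl, not to an -OH oxygen.
(D) has an aldehyde (-CHO) but there is no singly-bonded oxygen on the carbonyl carbon.
So the answer is (A).

A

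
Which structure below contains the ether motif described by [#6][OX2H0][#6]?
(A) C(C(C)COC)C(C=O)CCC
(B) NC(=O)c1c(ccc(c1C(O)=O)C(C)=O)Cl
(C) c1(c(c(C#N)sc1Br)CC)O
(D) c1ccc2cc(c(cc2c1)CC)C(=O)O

A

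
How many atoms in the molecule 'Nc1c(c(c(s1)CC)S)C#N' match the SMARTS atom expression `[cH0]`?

4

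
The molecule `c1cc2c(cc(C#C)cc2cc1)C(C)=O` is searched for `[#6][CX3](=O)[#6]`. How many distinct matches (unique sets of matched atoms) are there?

[#6][CX3](=O)[#6] is the SMARTS for a ketone: a carbonyl carbon (no H) flanked by two carbons.
Exactly one fragment in the molecule meets all constraints, giving 1 match.

1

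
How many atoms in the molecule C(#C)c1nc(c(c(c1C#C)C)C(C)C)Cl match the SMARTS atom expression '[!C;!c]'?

Check the 15 heavy atoms by environment: 1× n (aromatic) → match; 5× c (aromatic) → no; 1× Cl → match; 8× C → no.
Summing the matching environments: 1 + 1 = 2 matching atoms.

2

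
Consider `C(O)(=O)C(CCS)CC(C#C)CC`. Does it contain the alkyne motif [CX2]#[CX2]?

The pattern [CX2]#[CX2] describes a carbon-carbon triple bond — an alkyne.
The molecule carries an ethynyl group (-C#CH), whose atoms satisfy every constraint of the query, so the pattern matches.

Yes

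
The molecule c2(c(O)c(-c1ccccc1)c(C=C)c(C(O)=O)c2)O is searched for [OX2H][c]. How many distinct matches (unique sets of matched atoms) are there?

[OX2H][c] is the SMARTS for a phenol: a hydroxyl oxygen attached to an aromatic carbon.
The molecule carries 2 separate instances of a hydroxyl group (-OH) meeting every constraint; each maps to a distinct set of atoms, giving 2 matches.

2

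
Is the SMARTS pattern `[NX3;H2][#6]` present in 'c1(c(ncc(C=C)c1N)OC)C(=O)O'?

The pattern [NX3;H2][#6] describes a trivalent nitrogen with two H attached to carbon — a primary amine.
The molecule carries a primary amino group (-NH2), whose atoms satisfy every constraint of the query, so the pattern matches.

Yes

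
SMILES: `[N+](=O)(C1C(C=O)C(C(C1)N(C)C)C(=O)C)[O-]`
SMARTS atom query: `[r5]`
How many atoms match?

5

The query [r5] means: r5 matches atoms in a five-membered ring.
Check the 16 heavy atoms by environment: 5× C (in 5-ring) → match; 5× C (acyclic) → no; 3× O (acyclic) → no; 1× N (charge +1, acyclic) → no; 1× O (charge -1, acyclic) → no; 1× N (acyclic) → no.
That gives 5 matching atoms.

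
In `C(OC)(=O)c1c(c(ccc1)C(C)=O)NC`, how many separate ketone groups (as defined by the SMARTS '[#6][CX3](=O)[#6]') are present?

1

[#6][CX3](=O)[#6] is the SMARTS for a ketone: a carbonyl carbon (no H) flanked by two carbons.
Exactly one fragment in the molecule meets all constraints, giving 1 match.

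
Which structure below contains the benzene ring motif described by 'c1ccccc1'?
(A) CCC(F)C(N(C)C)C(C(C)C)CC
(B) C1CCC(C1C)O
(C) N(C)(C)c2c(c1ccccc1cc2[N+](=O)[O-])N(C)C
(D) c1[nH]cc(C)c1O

C

c1ccccc1 describes six aromatic carbons in a ring (a benzene ring).
(A) has a methyl group (-CH3) but no six-membered all-carbon aromatic ring is present.
(B) has a methyl group (-CH3) but no six-membered all-carbon aromatic ring is present.
(C) contains the required atom environment, so the pattern matches.
(D) has a methyl group (-CH3) but no six-membered all-carbon aromatic ring is present.
So the answer is (C).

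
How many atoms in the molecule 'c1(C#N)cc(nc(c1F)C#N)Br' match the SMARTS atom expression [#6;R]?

5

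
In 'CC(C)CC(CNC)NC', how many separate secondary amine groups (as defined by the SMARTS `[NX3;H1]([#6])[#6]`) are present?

[NX3;H1]([#6])[#6] is the SMARTS for a secondary amine: a trivalent nitrogen with one H, bonded to two carbons.
The molecule carries 2 separate instances of an N-methylamino group (-NHCH3) meeting every constraint; each maps to a distinct set of atoms, giving 2 matches.

2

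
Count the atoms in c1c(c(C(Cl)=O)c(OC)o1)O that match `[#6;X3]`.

5

The query [#6;X3] means: any carbon (aromatic or not) with three total connections.
Check the 11 heavy atoms by environment: 1× o (aromatic, X2) → no; 4× c (aromatic, X3) → match; 2× O (X2) → no; 1× C (X4) → no; 1× C (X3) → match; 1× O (X1) → no; 1× Cl (X1) → no.
Summing the matching environments: 4 + 1 = 5 matching atoms.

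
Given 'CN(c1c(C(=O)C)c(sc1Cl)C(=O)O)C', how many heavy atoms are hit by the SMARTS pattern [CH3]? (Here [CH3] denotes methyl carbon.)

3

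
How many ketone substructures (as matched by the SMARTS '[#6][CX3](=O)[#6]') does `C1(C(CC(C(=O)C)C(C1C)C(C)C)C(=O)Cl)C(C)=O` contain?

2

[#6][CX3](=O)[#6] is the SMARTS for a ketone: a carbonyl carbon (no H) flanked by two carbons.
The molecule carries 2 separate instances of an acetyl/ketone group (-C(=O)CH3) meeting every constraint; each maps to a distinct set of atoms, giving 2 matches.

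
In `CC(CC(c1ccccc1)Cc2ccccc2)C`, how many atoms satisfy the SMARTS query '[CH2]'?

2

Check the 18 heavy atoms by environment: 2× C (H2) → match; 2× C (H1) → no; 2× C (H3) → no; 2× c (aromatic, H0) → no; 10× c (aromatic, H1) → no.
That gives 2 matching atoms.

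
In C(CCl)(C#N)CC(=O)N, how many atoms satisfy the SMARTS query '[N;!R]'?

2

The query [N;!R] means: aliphatic nitrogen not in a ring.
Check the 9 heavy atoms by environment: 5× C (acyclic) → no; 1× Cl (acyclic) → no; 1× O (acyclic) → no; 2× N (acyclic) → match.
That gives 2 matching atoms.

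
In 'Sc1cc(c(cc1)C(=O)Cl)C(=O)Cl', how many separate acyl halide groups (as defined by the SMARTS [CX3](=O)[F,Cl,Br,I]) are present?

2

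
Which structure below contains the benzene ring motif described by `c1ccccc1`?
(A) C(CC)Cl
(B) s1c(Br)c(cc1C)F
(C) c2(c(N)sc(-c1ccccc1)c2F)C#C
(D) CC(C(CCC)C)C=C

c1ccccc1 describes six aromatic carbons in a ring (a benzene ring).
(A) has a methyl group (-CH3) but no six-membered all-carbon aromatic ring is present.
(B) has a methyl group (-CH3) but no six-membered all-carbon aromatic ring is present.
(C) contains a phenyl ring, which satisfies every atom and bond constraint.
(D) has a methyl group (-CH3) but no six-membered all-carbon aromatic ring is present.
So the answer is (C).

C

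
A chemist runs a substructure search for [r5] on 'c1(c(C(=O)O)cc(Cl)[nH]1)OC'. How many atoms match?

The query [r5] means: r5 matches atoms in a five-membered ring.
Check the 11 heavy atoms by environment: 1× n (aromatic, in 5-ring) → match; 4× c (aromatic, in 5-ring) → match; 2× C (acyclic) → no; 3× O (acyclic) → no; 1× Cl (acyclic) → no.
Summing the matching environments: 1 + 4 = 5 matching atoms.

5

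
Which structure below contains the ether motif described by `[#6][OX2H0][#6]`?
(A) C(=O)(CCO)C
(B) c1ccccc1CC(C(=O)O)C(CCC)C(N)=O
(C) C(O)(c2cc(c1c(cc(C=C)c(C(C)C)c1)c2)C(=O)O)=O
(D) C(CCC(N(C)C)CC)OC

[#6][OX2H0][#6] describes an aliphatic oxygen bridging two carbons with no H on the oxygen (an ether).
(A) has a hydroxyl group (-OH) but the oxygen has H1, not H0 bridging two carbons.
(B) has a carboxylic acid group (-C(=O)OH) but the -OH oxygen has H1; the =O is OX1, not OX2.
(C) has a carboxylic acid group (-C(=O)OH) but the -OH oxygen has H1; the =O is OX1, not OX2.
(D) contains a methoxy ether (-OCH3), which satisfies every atom and bond constraint.
So the answer is (D).

D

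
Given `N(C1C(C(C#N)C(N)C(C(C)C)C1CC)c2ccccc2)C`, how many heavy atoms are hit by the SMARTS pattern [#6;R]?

12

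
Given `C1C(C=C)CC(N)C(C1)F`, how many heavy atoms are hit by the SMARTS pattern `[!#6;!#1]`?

Check the 10 heavy atoms by environment: 8× C → no; 1× N → match; 1× F → match.
Summing the matching environments: 1 + 1 = 2 matching atoms.

2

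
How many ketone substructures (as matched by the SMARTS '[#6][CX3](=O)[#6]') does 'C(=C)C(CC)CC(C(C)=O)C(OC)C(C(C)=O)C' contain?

[#6][CX3](=O)[#6] is the SMARTS for a ketone: a carbonyl carbon (no H) flanked by two carbons.
The molecule carries 2 separate instances of an acetyl/ketone group (-C(=O)CH3) meeting every constraint; each maps to a distinct set of atoms, giving 2 matches.

2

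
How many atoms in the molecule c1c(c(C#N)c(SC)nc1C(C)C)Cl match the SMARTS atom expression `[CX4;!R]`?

Check the 14 heavy atoms by environment: 1× n (aromatic, X2, in 6-ring) → no; 5× c (aromatic, X3, in 6-ring) → no; 4× C (X4, acyclic) → match; 1× Cl (X1, acyclic) → no; 1× S (X2, acyclic) → no; 1× C (X2, acyclic) → no; 1× N (X1, acyclic) → no.
That gives 4 matching atoms.

4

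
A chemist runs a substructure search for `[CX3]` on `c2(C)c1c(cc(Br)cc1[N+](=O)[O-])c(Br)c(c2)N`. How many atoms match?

The query [CX3] means: C with X3: aliphatic carbon with exactly 3 total connections.
Check the 17 heavy atoms by environment: 10× c (aromatic, X3) → no; 1× N (charge +1, X3) → no; 1× O (charge -1, X1) → no; 1× O (X1) → no; 2× Br (X1) → no; 1× C (X4) → no; 1× N (X3) → no.
No environment satisfies the query, so 0 matching atoms.

0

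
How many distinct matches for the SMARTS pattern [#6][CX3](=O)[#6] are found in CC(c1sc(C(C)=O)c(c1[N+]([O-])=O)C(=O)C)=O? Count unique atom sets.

3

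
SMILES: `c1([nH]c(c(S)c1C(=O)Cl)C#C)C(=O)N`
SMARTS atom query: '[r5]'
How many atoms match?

5

Check the 14 heavy atoms by environment: 1× n (aromatic, in 5-ring) → match; 4× c (aromatic, in 5-ring) → match; 1× S (acyclic) → no; 4× C (acyclic) → no; 2× O (acyclic) → no; 1× N (acyclic) → no; 1× Cl (acyclic) → no.
Summing the matching environments: 1 + 4 = 5 matching atoms.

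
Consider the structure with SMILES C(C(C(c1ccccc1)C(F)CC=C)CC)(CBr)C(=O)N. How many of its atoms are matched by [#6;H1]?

Check the 21 heavy atoms by environment: 4× C (H2) → no; 5× C (H1) → match; 1× C (H0) → no; 1× O (H0) → no; 1× N (H2) → no; 1× Br (H0) → no; 1× C (H3) → no; 1× F (H0) → no; 1× c (aromatic, H0) → no; 5× c (aromatic, H1) → match.
Summing the matching environments: 5 + 5 = 10 matching atoms.

10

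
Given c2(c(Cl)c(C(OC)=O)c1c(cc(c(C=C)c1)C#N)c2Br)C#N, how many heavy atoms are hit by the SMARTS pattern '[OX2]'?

The query [OX2] means: aliphatic oxygen with two total connections — ether, hydroxyl, or ester single-bond O.
Check the 22 heavy atoms by environment: 10× c (aromatic, X3) → no; 3× C (X3) → no; 1× O (X1) → no; 1× O (X2) → match; 1× C (X4) → no; 2× C (X2) → no; 2× N (X1) → no; 1× Cl (X1) → no; 1× Br (X1) → no.
That gives 1 matching atom.

1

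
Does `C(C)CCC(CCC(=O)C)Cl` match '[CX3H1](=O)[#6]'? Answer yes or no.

No

The pattern [CX3H1](=O)[#6] describes an sp2 carbon with one H, double-bonded to O and single-bonded to carbon — an aldehyde.
The closest candidate here is an acetyl/ketone group (-C(=O)CH3), but the carbonyl carbon has H0 (two carbon neighbours), not H1. No other fragment satisfies the full query, so there is no match.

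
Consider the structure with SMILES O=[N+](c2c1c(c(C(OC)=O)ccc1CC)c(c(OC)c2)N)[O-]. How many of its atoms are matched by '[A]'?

12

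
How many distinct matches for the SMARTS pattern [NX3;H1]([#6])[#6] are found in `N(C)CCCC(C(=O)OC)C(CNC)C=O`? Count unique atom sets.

[NX3;H1]([#6])[#6] is the SMARTS for a secondary amine: a trivalent nitrogen with one H, bonded to two carbons.
The molecule carries 2 separate instances of an N-methylamino group (-NHCH3) meeting every constraint; each maps to a distinct set of atoms, giving 2 matches.

2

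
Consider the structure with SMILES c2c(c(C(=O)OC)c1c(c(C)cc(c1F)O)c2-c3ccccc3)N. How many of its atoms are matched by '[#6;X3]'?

17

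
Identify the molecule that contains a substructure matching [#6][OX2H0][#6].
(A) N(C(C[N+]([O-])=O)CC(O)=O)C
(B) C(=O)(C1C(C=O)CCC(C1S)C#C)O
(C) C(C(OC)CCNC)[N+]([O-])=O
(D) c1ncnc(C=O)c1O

C

[#6][OX2H0][#6] describes an aliphatic oxygen bridging two carbons with no H on the oxygen (an ether).
(A) has a carboxylic acid group (-C(=O)OH) but the -OH oxygen has H1; the =O is OX1, not OX2.
(B) has a carboxylic acid group (-C(=O)OH) but the -OH oxygen has H1; the =O is OX1, not OX2.
(C) contains a methoxy ether (-OCH3), which satisfies every atom and bond constraint.
(D) has a hydroxyl group (-OH) but the oxygen has H1, not H0 bridging two carbons.
So the answer is (C).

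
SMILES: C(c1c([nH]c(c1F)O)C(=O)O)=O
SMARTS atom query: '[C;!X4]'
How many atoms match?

The query [C;!X4] means: aliphatic carbon that does not have four total connections.
Check the 12 heavy atoms by environment: 1× n (aromatic, X3) → no; 4× c (aromatic, X3) → no; 1× F (X1) → no; 2× C (X3) → match; 2× O (X1) → no; 2× O (X2) → no.
That gives 2 matching atoms.

2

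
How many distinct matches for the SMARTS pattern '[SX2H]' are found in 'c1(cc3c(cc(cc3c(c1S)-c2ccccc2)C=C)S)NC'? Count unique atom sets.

2

[SX2H] is the SMARTS for a thiol: an aliphatic sulfur with two connections, one being H.
The molecule carries 2 separate instances of a thiol (-SH) meeting every constraint; each maps to a distinct set of atoms, giving 2 matches.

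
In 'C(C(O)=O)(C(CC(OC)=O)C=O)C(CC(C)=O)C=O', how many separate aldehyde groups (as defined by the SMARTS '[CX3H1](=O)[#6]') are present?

2

[CX3H1](=O)[#6] is the SMARTS for an aldehyde: an sp2 carbon with one H, double-bonded to O and single-bonded to carbon.
The molecule carries 2 separate instances of an aldehyde (-CHO) meeting every constraint; each maps to a distinct set of atoms, giving 2 matches.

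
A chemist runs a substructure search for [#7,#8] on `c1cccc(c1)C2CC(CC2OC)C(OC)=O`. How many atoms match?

Check the 17 heavy atoms by environment: 8× C → no; 6× c (aromatic) → no; 3× O → match.
That gives 3 matching atoms.

3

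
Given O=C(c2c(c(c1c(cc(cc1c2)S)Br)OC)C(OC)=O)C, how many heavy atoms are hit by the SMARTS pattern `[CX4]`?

The query [CX4] means: C with X4: aliphatic carbon with exactly 4 total connections (bonds + H).
Check the 21 heavy atoms by environment: 10× c (aromatic, X3) → no; 1× Br (X1) → no; 2× C (X3) → no; 2× O (X1) → no; 2× O (X2) → no; 3× C (X4) → match; 1× S (X2) → no.
That gives 3 matching atoms.

3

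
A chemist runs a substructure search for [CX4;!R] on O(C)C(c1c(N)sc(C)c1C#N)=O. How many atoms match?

2

The query [CX4;!R] means: aliphatic carbon with four total connections, not in a ring.
Check the 13 heavy atoms by environment: 1× s (aromatic, X2, in 5-ring) → no; 4× c (aromatic, X3, in 5-ring) → no; 1× C (X3, acyclic) → no; 1× O (X1, acyclic) → no; 1× O (X2, acyclic) → no; 2× C (X4, acyclic) → match; 1× C (X2, acyclic) → no; 1× N (X1, acyclic) → no; 1× N (X3, acyclic) → no.
That gives 2 matching atoms.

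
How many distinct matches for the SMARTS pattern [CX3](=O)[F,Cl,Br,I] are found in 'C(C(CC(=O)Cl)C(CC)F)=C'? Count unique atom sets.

1

[CX3](=O)[F,Cl,Br,I] is the SMARTS for an acyl halide: a carbonyl carbon bonded to a halogen.
Exactly one fragment in the molecule meets all constraints, giving 1 match.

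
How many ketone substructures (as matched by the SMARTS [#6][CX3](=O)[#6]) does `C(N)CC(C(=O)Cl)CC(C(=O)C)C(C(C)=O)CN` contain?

2

[#6][CX3](=O)[#6] is the SMARTS for a ketone: a carbonyl carbon (no H) flanked by two carbons.
The molecule carries 2 separate instances of an acetyl/ketone group (-C(=O)CH3) meeting every constraint; each maps to a distinct set of atoms, giving 2 matches.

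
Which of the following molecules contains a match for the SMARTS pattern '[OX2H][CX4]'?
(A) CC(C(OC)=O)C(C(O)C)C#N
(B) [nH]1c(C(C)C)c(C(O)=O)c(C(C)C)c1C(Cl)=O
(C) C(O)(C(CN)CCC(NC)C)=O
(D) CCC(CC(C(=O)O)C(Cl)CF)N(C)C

[OX2H][CX4] describes a hydroxyl oxygen bound to an sp3 (X4) carbon (an aliphatic alcohol).
(A) contains a hydroxyl group (-OH), which satisfies every atom and bond constraint.
(B) has a carboxylic acid group (-C(=O)OH) but the -OH is on a CX3 carbonyl carbon, not a CX4 carbon.
(C) has a carboxylic acid group (-C(=O)OH) but the -OH is on a CX3 carbonyl carbon, not a CX4 carbon.
(D) has a carboxylic acid group (-C(=O)OH) but the -OH is on a CX3 carbonyl carbon, not a CX4 carbon.
So the answer is (A).

A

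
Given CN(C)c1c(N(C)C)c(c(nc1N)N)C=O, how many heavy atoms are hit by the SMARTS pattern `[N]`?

4

The query [N] means: uppercase N matches aliphatic (non-aromatic) nitrogen only.
Check the 16 heavy atoms by environment: 1× n (aromatic) → no; 5× c (aromatic) → no; 4× N → match; 5× C → no; 1× O → no.
That gives 4 matching atoms.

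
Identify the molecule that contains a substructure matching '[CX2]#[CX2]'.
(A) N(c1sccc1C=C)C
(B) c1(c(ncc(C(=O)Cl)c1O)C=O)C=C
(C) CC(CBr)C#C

C

[CX2]#[CX2] describes a carbon-carbon triple bond (an alkyne).
(A) has a vinyl group (-CH=CH2) but the C=C is a double bond; both carbons are CX3, not CX2.
(B) has a vinyl group (-CH=CH2) but the C=C is a double bond; both carbons are CX3, not CX2.
(C) contains an ethynyl group (-C#CH), which satisfies every atom and bond constraint.
So the answer is (C).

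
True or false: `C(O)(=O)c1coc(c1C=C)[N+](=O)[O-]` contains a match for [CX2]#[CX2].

False

The pattern [CX2]#[CX2] describes a carbon-carbon triple bond — an alkyne.
The closest candidate here is a vinyl group (-CH=CH2), but the C=C is a double bond; both carbons are CX3, not CX2. No other fragment satisfies the full query, so there is no match.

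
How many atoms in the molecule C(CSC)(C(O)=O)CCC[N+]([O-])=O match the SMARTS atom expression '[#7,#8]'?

5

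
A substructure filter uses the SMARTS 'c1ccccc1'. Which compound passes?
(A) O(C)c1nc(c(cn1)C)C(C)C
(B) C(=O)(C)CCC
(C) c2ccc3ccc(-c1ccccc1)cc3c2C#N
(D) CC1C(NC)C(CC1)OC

c1ccccc1 describes six aromatic carbons in a ring (a benzene ring).
(A) has a methyl group (-CH3) but no six-membered all-carbon aromatic ring is present.
(B) has a methyl group (-CH3) but no six-membered all-carbon aromatic ring is present.
(C) contains a phenyl ring, which satisfies every atom and bond constraint.
(D) has a methyl group (-CH3) but no six-membered all-carbon aromatic ring is present.
So the answer is (C).

C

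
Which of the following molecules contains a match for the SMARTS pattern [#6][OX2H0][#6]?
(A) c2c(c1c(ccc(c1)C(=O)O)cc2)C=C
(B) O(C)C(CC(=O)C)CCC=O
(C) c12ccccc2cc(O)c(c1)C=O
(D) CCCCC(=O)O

[#6][OX2H0][#6] describes an aliphatic oxygen bridging two carbons with no H on the oxygen (an ether).
(A) has a carboxylic acid group (-C(=O)OH) but the -OH oxygen has H1; the =O is OX1, not OX2.
(B) contains a methoxy ether (-OCH3), which satisfies every atom and bond constraint.
(C) has a hydroxyl group (-OH) but the oxygen has H1, not H0 bridging two carbons.
(D) has a carboxylic acid group (-C(=O)OH) but the -OH oxygen has H1; the =O is OX1, not OX2.
So the answer is (B).

B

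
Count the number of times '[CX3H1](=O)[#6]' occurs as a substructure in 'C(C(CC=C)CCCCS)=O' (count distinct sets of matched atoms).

[CX3H1](=O)[#6] is the SMARTS for an aldehyde: an sp2 carbon with one H, double-bonded to O and single-bonded to carbon.
Exactly one fragment in the molecule meets all constraints, giving 1 match.

1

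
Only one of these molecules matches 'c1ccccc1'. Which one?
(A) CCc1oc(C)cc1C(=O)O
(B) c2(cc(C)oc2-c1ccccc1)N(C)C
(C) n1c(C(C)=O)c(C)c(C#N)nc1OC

B

c1ccccc1 describes six aromatic carbons in a ring (a benzene ring).
(A) has a methyl group (-CH3) but no six-membered all-carbon aromatic ring is present.
(B) contains a phenyl ring, which satisfies every atom and bond constraint.
(C) has a methyl group (-CH3) but no six-membered all-carbon aromatic ring is present.
So the answer is (B).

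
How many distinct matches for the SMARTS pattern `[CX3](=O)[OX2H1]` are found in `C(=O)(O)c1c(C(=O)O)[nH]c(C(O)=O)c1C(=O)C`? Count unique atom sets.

3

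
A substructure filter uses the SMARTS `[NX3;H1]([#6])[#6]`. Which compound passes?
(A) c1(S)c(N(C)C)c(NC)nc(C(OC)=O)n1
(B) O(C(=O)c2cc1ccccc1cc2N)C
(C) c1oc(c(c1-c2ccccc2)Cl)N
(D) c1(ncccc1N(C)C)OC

A

[NX3;H1]([#6])[#6] describes a trivalent nitrogen with one H, bonded to two carbons (a secondary amine).
(A) contains an N-methylamino group (-NHCH3), which satisfies every atom and bond constraint.
(B) has a primary amino group (-NH2) but the nitrogen has H2 and only one carbon neighbour.
(C) has a primary amino group (-NH2) but the nitrogen has H2 and only one carbon neighbour.
(D) has a dimethylamino group (-N(CH3)2) but the nitrogen has H0, not H1.
So the answer is (A).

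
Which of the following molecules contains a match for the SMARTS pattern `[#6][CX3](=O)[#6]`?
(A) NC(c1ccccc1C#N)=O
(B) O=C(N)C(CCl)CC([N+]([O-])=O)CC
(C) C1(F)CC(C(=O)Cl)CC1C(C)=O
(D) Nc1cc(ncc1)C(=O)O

C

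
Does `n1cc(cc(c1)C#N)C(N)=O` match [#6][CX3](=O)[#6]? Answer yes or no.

No

The pattern [#6][CX3](=O)[#6] describes a carbonyl carbon (no H) flanked by two carbons — a ketone.
The closest candidate here is a primary amide (-C(=O)NH2), but one neighbour of the carbonyl carbon is N, not C. No other fragment satisfies the full query, so there is no match.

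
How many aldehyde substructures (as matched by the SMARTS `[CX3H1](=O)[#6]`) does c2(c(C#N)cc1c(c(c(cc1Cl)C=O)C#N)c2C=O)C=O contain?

[CX3H1](=O)[#6] is the SMARTS for an aldehyde: an sp2 carbon with one H, double-bonded to O and single-bonded to carbon.
The molecule carries 3 separate instances of an aldehyde (-CHO) meeting every constraint; each maps to a distinct set of atoms, giving 3 matches.

3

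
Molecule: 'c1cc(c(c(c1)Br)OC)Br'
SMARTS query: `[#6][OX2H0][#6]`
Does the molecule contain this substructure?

Yes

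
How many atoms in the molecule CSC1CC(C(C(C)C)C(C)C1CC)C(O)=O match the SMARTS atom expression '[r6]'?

The query [r6] means: r6 matches atoms in a six-membered ring.
Check the 17 heavy atoms by environment: 6× C (in 6-ring) → match; 8× C (acyclic) → no; 1× S (acyclic) → no; 2× O (acyclic) → no.
That gives 6 matching atoms.

6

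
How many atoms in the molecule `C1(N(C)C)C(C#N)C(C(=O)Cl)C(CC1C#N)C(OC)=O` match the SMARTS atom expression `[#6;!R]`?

7

The query [#6;!R] means: carbon not in any ring.
Check the 20 heavy atoms by environment: 6× C (in 6-ring) → no; 7× C (acyclic) → match; 3× N (acyclic) → no; 3× O (acyclic) → no; 1× Cl (acyclic) → no.
That gives 7 matching atoms.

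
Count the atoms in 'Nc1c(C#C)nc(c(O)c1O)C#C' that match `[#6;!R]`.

4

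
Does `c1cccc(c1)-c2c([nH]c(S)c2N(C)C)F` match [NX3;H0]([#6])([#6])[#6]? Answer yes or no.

Yes

The pattern [NX3;H0]([#6])([#6])[#6] describes a trivalent nitrogen with no H, bonded to three carbons — a tertiary amine.
The molecule carries a dimethylamino group (-N(CH3)2), whose atoms satisfy every constraint of the query, so the pattern matches.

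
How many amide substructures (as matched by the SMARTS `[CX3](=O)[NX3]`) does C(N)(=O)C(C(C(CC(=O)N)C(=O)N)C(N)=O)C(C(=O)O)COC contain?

4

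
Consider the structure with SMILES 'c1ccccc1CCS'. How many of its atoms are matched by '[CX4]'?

2

The query [CX4] means: C with X4: aliphatic carbon with exactly 4 total connections (bonds + H).
Check the 9 heavy atoms by environment: 2× C (X4) → match; 1× S (X2) → no; 6× c (aromatic, X3) → no.
That gives 2 matching atoms.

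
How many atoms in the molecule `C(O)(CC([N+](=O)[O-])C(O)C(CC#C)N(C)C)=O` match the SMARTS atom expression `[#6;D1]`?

3

The query [#6;D1] means: carbon bonded to exactly one heavy atom.
Check the 17 heavy atoms by environment: 3× C (D2) → no; 4× C (D3) → no; 3× C (D1) → match; 1× N (D3) → no; 4× O (D1) → no; 1× N (charge +1, D3) → no; 1× O (charge -1, D1) → no.
That gives 3 matching atoms.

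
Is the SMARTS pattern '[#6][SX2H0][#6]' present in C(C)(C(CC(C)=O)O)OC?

The pattern [#6][SX2H0][#6] describes an aliphatic sulfur bridging two carbons with no H on the sulfur — a thioether.
The closest candidate here is a methoxy ether (-OCH3), but the bridging atom is O, not S. No other fragment satisfies the full query, so there is no match.

No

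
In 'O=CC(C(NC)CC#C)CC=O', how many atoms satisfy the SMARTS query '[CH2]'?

The query [CH2] means: aliphatic carbon with exactly two hydrogens.
Check the 12 heavy atoms by environment: 2× C (H2) → match; 5× C (H1) → no; 2× O (H0) → no; 1× C (H0) → no; 1× N (H1) → no; 1× C (H3) → no.
That gives 2 matching atoms.

2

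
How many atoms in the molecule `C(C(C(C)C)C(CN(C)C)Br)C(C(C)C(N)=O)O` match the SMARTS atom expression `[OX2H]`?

1

The query [OX2H] means: aliphatic oxygen with two connections, one of which is H — an -OH oxygen.
Check the 18 heavy atoms by environment: 5× C (H3, X4) → no; 5× C (H1, X4) → no; 2× C (H2, X4) → no; 1× Br (H0, X1) → no; 1× O (H1, X2) → match; 1× C (H0, X3) → no; 1× O (H0, X1) → no; 1× N (H2, X3) → no; 1× N (H0, X3) → no.
That gives 1 matching atom.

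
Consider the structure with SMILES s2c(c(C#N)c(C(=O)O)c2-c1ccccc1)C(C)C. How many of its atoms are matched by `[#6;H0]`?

7

The query [#6;H0] means: any carbon with no attached hydrogen.
Check the 19 heavy atoms by environment: 1× s (aromatic, H0) → no; 5× c (aromatic, H0) → match; 5× c (aromatic, H1) → no; 2× C (H0) → match; 1× O (H0) → no; 1× O (H1) → no; 1× N (H0) → no; 1× C (H1) → no; 2× C (H3) → no.
Summing the matching environments: 5 + 2 = 7 matching atoms.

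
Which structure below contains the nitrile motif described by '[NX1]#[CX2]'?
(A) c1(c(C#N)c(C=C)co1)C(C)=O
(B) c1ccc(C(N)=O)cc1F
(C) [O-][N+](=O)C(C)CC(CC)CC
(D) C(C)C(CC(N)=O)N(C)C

A

[NX1]#[CX2] describes a nitrogen triple-bonded to a two-connected carbon (a nitrile).
(A) contains a nitrile (-C#N), which satisfies every atom and bond constraint.
(B) has a primary amide (-C(=O)NH2) but the nitrogen is NX3, not NX1.
(C) has a nitro group (-[N+](=O)[O-]) but there is no C#N triple bond.
(D) has a primary amide (-C(=O)NH2) but the nitrogen is NX3, not NX1.
So the answer is (A).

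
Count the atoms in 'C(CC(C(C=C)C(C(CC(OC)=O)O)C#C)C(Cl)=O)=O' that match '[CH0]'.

3

Check the 20 heavy atoms by environment: 3× C (H2) → no; 7× C (H1) → no; 3× C (H0) → match; 4× O (H0) → no; 1× C (H3) → no; 1× Cl (H0) → no; 1× O (H1) → no.
That gives 3 matching atoms.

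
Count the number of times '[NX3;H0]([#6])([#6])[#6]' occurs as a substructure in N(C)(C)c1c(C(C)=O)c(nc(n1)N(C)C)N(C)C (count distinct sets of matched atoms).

[NX3;H0]([#6])([#6])[#6] is the SMARTS for a tertiary amine: a trivalent nitrogen with no H, bonded to three carbons.
The molecule carries 3 separate instances of a dimethylamino group (-N(CH3)2) meeting every constraint; each maps to a distinct set of atoms, giving 3 matches.

3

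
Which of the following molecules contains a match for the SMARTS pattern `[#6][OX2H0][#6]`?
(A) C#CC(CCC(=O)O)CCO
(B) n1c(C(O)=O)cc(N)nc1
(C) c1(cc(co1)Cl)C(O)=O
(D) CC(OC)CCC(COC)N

D

[#6][OX2H0][#6] describes an aliphatic oxygen bridging two carbons with no H on the oxygen (an ether).
(A) has a carboxylic acid group (-C(=O)OH) but the -OH oxygen has H1; the =O is OX1, not OX2.
(B) has a carboxylic acid group (-C(=O)OH) but the -OH oxygen has H1; the =O is OX1, not OX2.
(C) has a carboxylic acid group (-C(=O)OH) but the -OH oxygen has H1; the =O is OX1, not OX2.
(D) contains a methoxy ether (-OCH3), which satisfies every atom and bond constraint.
So the answer is (D).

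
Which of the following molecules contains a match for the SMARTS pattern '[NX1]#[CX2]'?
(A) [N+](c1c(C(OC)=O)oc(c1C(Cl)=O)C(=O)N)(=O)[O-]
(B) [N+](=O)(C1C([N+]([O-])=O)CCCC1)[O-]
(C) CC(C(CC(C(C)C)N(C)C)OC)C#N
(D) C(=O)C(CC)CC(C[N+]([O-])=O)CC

[NX1]#[CX2] describes a nitrogen triple-bonded to a two-connected carbon (a nitrile).
(A) has a primary amide (-C(=O)NH2) but the nitrogen is NX3, not NX1.
(B) has a nitro group (-[N+](=O)[O-]) but there is no C#N triple bond.
(C) contains a nitrile (-C#N), which satisfies every atom and bond constraint.
(D) has a nitro group (-[N+](=O)[O-]) but there is no C#N triple bond.
So the answer is (C).

C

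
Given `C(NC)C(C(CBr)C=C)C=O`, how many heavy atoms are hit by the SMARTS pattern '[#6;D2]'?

The query [#6;D2] means: any carbon bonded to exactly two heavy atoms.
Check the 11 heavy atoms by environment: 4× C (D2) → match; 2× C (D3) → no; 2× C (D1) → no; 1× Br (D1) → no; 1× O (D1) → no; 1× N (D2) → no.
That gives 4 matching atoms.

4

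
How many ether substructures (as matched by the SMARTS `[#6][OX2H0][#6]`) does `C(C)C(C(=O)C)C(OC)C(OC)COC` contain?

[#6][OX2H0][#6] is the SMARTS for an ether: an aliphatic oxygen bridging two carbons with no H on the oxygen.
The molecule carries 3 separate instances of a methoxy ether (-OCH3) meeting every constraint; each maps to a distinct set of atoms, giving 3 matches.

3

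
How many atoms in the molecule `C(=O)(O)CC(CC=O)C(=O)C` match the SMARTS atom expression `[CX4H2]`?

2

Check the 11 heavy atoms by environment: 2× C (H2, X4) → match; 1× C (H1, X4) → no; 2× C (H0, X3) → no; 3× O (H0, X1) → no; 1× C (H3, X4) → no; 1× O (H1, X2) → no; 1× C (H1, X3) → no.
That gives 2 matching atoms.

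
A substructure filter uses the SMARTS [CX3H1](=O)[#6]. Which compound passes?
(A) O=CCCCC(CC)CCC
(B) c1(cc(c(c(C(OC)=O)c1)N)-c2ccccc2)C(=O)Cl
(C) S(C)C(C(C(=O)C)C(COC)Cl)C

A

[CX3H1](=O)[#6] describes an sp2 carbon with one H, double-bonded to O and single-bonded to carbon (an aldehyde).
(A) contains an aldehyde (-CHO), which satisfies every atom and bond constraint.
(B) has a methyl-ester group (-C(=O)OCH3) but the carbonyl carbon has H0, not H1.
(C) has an acetyl/ketone group (-C(=O)CH3) but the carbonyl carbon has H0 (two carbon neighbours), not H1.
So the answer is (A).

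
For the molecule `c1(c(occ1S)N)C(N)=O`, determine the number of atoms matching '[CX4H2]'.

0

The query [CX4H2] means: sp3 carbon (X4) with exactly two hydrogens.
Check the 10 heavy atoms by environment: 1× o (aromatic, H0, X2) → no; 1× c (aromatic, H1, X3) → no; 3× c (aromatic, H0, X3) → no; 2× N (H2, X3) → no; 1× C (H0, X3) → no; 1× O (H0, X1) → no; 1× S (H1, X2) → no.
No environment satisfies the query, so 0 matching atoms.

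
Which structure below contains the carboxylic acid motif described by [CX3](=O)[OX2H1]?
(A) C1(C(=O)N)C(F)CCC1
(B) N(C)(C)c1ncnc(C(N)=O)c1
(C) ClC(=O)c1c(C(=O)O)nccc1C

C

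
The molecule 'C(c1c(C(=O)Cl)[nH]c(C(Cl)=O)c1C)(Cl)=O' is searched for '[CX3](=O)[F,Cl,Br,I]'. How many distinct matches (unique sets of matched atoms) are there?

3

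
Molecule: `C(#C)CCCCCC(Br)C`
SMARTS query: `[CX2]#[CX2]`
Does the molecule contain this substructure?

Yes

The pattern [CX2]#[CX2] describes a carbon-carbon triple bond — an alkyne.
The molecule carries an ethynyl group (-C#CH), whose atoms satisfy every constraint of the query, so the pattern matches.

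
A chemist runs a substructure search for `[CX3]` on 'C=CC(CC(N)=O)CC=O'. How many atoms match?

4

The query [CX3] means: C with X3: aliphatic carbon with exactly 3 total connections.
Check the 10 heavy atoms by environment: 3× C (X4) → no; 4× C (X3) → match; 2× O (X1) → no; 1× N (X3) → no.
That gives 4 matching atoms.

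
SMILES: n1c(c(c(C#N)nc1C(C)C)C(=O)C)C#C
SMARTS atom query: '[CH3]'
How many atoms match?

3

The query [CH3] means: aliphatic carbon with exactly three hydrogens.
Check the 16 heavy atoms by environment: 2× n (aromatic, H0) → no; 4× c (aromatic, H0) → no; 3× C (H0) → no; 1× N (H0) → no; 2× C (H1) → no; 1× O (H0) → no; 3× C (H3) → match.
That gives 3 matching atoms.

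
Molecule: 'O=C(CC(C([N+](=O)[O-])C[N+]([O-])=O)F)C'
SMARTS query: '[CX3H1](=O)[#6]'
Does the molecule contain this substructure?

The pattern [CX3H1](=O)[#6] describes an sp2 carbon with one H, double-bonded to O and single-bonded to carbon — an aldehyde.
The closest candidate here is an acetyl/ketone group (-C(=O)CH3), but the carbonyl carbon has H0 (two carbon neighbours), not H1. No other fragment satisfies the full query, so there is no match.

No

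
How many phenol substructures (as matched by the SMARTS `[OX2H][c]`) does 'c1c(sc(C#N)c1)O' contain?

1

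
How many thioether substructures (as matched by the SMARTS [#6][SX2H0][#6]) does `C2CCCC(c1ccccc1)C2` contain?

0

[#6][SX2H0][#6] is the SMARTS for a thioether: an aliphatic sulfur bridging two carbons with no H on the sulfur.
No fragment in the molecule satisfies every constraint, giving 0 matches.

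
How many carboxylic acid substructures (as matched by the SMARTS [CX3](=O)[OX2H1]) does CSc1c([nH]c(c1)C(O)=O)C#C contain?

[CX3](=O)[OX2H1] is the SMARTS for a carboxylic acid: an sp2 carbon double-bonded to O and single-bonded to an -OH oxygen.
Exactly one fragment in the molecule meets all constraints, giving 1 match.

1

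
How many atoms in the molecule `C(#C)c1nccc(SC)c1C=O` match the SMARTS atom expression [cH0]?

Check the 12 heavy atoms by environment: 1× n (aromatic, H0) → no; 2× c (aromatic, H1) → no; 3× c (aromatic, H0) → match; 1× S (H0) → no; 1× C (H3) → no; 1× C (H0) → no; 2× C (H1) → no; 1× O (H0) → no.
That gives 3 matching atoms.

3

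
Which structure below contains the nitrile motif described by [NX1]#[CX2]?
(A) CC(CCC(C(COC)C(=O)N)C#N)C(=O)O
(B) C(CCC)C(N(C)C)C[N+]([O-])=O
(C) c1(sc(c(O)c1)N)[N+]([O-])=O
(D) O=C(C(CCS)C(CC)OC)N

A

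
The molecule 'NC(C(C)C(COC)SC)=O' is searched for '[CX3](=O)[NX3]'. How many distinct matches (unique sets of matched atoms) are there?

[CX3](=O)[NX3] is the SMARTS for an amide: a carbonyl carbon bonded to a trivalent nitrogen.
Exactly one fragment in the molecule meets all constraints, giving 1 match.

1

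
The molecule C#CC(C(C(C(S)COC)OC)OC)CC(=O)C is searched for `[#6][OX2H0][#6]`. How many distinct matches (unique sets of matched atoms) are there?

[#6][OX2H0][#6] is the SMARTS for an ether: an aliphatic oxygen bridging two carbons with no H on the oxygen.
The molecule carries 3 separate instances of a methoxy ether (-OCH3) meeting every constraint; each maps to a distinct set of atoms, giving 3 matches.

3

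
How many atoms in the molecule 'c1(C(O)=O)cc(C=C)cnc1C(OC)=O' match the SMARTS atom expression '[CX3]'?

4

The query [CX3] means: C with X3: aliphatic carbon with exactly 3 total connections.
Check the 15 heavy atoms by environment: 1× n (aromatic, X2) → no; 5× c (aromatic, X3) → no; 4× C (X3) → match; 2× O (X1) → no; 2× O (X2) → no; 1× C (X4) → no.
That gives 4 matching atoms.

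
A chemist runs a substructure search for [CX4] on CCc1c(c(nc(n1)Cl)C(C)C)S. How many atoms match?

The query [CX4] means: C with X4: aliphatic carbon with exactly 4 total connections (bonds + H).
Check the 13 heavy atoms by environment: 2× n (aromatic, X2) → no; 4× c (aromatic, X3) → no; 1× Cl (X1) → no; 5× C (X4) → match; 1× S (X2) → no.
That gives 5 matching atoms.

5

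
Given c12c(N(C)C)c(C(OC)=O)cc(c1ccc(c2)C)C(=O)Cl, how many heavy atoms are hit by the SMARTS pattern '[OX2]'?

1

The query [OX2] means: aliphatic oxygen with two total connections — ether, hydroxyl, or ester single-bond O.
Check the 21 heavy atoms by environment: 10× c (aromatic, X3) → no; 2× C (X3) → no; 2× O (X1) → no; 1× Cl (X1) → no; 1× N (X3) → no; 4× C (X4) → no; 1× O (X2) → match.
That gives 1 matching atom.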